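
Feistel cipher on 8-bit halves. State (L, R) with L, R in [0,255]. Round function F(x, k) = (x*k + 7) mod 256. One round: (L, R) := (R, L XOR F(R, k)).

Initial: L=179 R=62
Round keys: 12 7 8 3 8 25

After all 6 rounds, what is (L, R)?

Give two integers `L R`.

Answer: 92 86

Derivation:
Round 1 (k=12): L=62 R=92
Round 2 (k=7): L=92 R=181
Round 3 (k=8): L=181 R=243
Round 4 (k=3): L=243 R=85
Round 5 (k=8): L=85 R=92
Round 6 (k=25): L=92 R=86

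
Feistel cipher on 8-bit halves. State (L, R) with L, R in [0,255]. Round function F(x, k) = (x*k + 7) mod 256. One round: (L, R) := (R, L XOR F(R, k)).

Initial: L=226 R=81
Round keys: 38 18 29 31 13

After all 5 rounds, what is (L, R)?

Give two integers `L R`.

Answer: 247 134

Derivation:
Round 1 (k=38): L=81 R=239
Round 2 (k=18): L=239 R=132
Round 3 (k=29): L=132 R=20
Round 4 (k=31): L=20 R=247
Round 5 (k=13): L=247 R=134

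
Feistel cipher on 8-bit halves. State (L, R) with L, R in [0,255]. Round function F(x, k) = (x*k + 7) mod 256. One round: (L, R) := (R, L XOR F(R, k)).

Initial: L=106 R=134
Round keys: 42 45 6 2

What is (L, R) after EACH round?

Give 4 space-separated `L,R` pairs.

Round 1 (k=42): L=134 R=105
Round 2 (k=45): L=105 R=250
Round 3 (k=6): L=250 R=138
Round 4 (k=2): L=138 R=225

Answer: 134,105 105,250 250,138 138,225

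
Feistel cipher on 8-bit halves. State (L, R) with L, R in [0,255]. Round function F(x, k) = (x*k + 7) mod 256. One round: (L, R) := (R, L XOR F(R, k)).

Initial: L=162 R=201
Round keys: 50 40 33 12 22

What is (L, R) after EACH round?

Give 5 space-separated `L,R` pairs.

Answer: 201,235 235,118 118,214 214,121 121,187

Derivation:
Round 1 (k=50): L=201 R=235
Round 2 (k=40): L=235 R=118
Round 3 (k=33): L=118 R=214
Round 4 (k=12): L=214 R=121
Round 5 (k=22): L=121 R=187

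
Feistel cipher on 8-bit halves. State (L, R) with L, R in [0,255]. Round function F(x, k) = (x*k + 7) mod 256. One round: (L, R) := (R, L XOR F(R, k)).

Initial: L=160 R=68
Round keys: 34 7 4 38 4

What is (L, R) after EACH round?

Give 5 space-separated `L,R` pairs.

Answer: 68,175 175,148 148,248 248,67 67,235

Derivation:
Round 1 (k=34): L=68 R=175
Round 2 (k=7): L=175 R=148
Round 3 (k=4): L=148 R=248
Round 4 (k=38): L=248 R=67
Round 5 (k=4): L=67 R=235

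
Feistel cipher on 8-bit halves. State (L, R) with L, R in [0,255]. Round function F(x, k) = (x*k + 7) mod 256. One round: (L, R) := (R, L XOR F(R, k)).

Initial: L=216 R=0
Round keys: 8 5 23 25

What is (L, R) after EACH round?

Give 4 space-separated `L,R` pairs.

Round 1 (k=8): L=0 R=223
Round 2 (k=5): L=223 R=98
Round 3 (k=23): L=98 R=10
Round 4 (k=25): L=10 R=99

Answer: 0,223 223,98 98,10 10,99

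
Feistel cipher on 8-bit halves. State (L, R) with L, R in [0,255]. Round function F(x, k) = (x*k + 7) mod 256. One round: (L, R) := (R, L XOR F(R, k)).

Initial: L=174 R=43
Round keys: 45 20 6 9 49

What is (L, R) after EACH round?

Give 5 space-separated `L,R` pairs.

Round 1 (k=45): L=43 R=56
Round 2 (k=20): L=56 R=76
Round 3 (k=6): L=76 R=247
Round 4 (k=9): L=247 R=250
Round 5 (k=49): L=250 R=22

Answer: 43,56 56,76 76,247 247,250 250,22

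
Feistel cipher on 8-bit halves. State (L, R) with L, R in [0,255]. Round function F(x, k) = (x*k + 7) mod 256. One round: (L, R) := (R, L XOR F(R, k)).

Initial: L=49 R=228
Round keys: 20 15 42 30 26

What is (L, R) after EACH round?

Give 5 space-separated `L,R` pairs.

Answer: 228,230 230,101 101,127 127,140 140,64

Derivation:
Round 1 (k=20): L=228 R=230
Round 2 (k=15): L=230 R=101
Round 3 (k=42): L=101 R=127
Round 4 (k=30): L=127 R=140
Round 5 (k=26): L=140 R=64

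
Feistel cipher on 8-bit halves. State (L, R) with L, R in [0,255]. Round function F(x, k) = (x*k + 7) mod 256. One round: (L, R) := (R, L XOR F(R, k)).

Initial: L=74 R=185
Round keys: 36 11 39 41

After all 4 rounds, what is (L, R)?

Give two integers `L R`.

Round 1 (k=36): L=185 R=65
Round 2 (k=11): L=65 R=107
Round 3 (k=39): L=107 R=21
Round 4 (k=41): L=21 R=15

Answer: 21 15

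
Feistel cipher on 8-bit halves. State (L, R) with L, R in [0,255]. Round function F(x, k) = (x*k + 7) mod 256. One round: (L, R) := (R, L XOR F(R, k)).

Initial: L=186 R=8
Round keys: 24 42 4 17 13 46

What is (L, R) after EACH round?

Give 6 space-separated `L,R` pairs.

Round 1 (k=24): L=8 R=125
Round 2 (k=42): L=125 R=129
Round 3 (k=4): L=129 R=118
Round 4 (k=17): L=118 R=92
Round 5 (k=13): L=92 R=197
Round 6 (k=46): L=197 R=49

Answer: 8,125 125,129 129,118 118,92 92,197 197,49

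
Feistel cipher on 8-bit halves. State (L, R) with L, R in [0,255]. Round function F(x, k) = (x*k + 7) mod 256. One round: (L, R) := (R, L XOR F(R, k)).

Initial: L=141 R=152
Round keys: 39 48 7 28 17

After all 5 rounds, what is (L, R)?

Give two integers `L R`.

Answer: 64 229

Derivation:
Round 1 (k=39): L=152 R=162
Round 2 (k=48): L=162 R=255
Round 3 (k=7): L=255 R=162
Round 4 (k=28): L=162 R=64
Round 5 (k=17): L=64 R=229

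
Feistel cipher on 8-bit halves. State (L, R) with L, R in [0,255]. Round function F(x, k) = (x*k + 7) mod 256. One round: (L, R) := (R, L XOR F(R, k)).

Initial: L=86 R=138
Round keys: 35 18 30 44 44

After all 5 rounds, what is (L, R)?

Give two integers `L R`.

Answer: 168 237

Derivation:
Round 1 (k=35): L=138 R=179
Round 2 (k=18): L=179 R=23
Round 3 (k=30): L=23 R=10
Round 4 (k=44): L=10 R=168
Round 5 (k=44): L=168 R=237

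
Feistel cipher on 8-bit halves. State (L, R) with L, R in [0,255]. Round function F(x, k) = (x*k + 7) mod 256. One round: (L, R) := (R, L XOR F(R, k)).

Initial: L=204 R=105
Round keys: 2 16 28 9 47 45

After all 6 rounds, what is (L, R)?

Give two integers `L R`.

Answer: 146 62

Derivation:
Round 1 (k=2): L=105 R=21
Round 2 (k=16): L=21 R=62
Round 3 (k=28): L=62 R=218
Round 4 (k=9): L=218 R=143
Round 5 (k=47): L=143 R=146
Round 6 (k=45): L=146 R=62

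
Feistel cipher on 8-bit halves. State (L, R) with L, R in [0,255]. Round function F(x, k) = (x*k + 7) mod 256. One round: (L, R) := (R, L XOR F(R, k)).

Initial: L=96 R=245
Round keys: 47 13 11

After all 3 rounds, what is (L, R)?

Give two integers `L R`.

Round 1 (k=47): L=245 R=98
Round 2 (k=13): L=98 R=244
Round 3 (k=11): L=244 R=225

Answer: 244 225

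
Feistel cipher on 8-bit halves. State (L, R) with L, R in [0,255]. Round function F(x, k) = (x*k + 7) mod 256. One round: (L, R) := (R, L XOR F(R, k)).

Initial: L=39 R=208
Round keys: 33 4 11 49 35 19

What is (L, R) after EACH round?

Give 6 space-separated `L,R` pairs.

Round 1 (k=33): L=208 R=240
Round 2 (k=4): L=240 R=23
Round 3 (k=11): L=23 R=244
Round 4 (k=49): L=244 R=172
Round 5 (k=35): L=172 R=127
Round 6 (k=19): L=127 R=216

Answer: 208,240 240,23 23,244 244,172 172,127 127,216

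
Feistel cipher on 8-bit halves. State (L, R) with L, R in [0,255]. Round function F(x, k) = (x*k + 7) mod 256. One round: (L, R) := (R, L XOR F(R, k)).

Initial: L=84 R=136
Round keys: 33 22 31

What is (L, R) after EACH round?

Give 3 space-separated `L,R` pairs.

Round 1 (k=33): L=136 R=219
Round 2 (k=22): L=219 R=81
Round 3 (k=31): L=81 R=13

Answer: 136,219 219,81 81,13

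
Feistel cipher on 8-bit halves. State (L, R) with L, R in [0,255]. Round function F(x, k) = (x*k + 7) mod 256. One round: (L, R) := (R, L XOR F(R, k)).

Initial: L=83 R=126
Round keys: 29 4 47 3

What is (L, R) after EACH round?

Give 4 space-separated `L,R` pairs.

Round 1 (k=29): L=126 R=30
Round 2 (k=4): L=30 R=1
Round 3 (k=47): L=1 R=40
Round 4 (k=3): L=40 R=126

Answer: 126,30 30,1 1,40 40,126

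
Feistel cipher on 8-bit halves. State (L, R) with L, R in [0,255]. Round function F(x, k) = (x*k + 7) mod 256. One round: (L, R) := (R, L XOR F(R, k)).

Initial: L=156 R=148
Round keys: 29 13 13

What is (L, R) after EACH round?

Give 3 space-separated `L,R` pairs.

Answer: 148,87 87,230 230,226

Derivation:
Round 1 (k=29): L=148 R=87
Round 2 (k=13): L=87 R=230
Round 3 (k=13): L=230 R=226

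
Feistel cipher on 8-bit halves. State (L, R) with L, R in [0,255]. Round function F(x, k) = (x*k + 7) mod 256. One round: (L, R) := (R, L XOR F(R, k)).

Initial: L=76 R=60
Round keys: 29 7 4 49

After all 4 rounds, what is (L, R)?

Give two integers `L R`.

Answer: 232 51

Derivation:
Round 1 (k=29): L=60 R=159
Round 2 (k=7): L=159 R=92
Round 3 (k=4): L=92 R=232
Round 4 (k=49): L=232 R=51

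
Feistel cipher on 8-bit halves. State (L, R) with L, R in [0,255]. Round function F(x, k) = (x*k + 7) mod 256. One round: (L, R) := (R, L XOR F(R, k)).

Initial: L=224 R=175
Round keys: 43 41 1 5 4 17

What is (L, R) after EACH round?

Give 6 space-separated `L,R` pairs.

Answer: 175,140 140,220 220,111 111,238 238,208 208,57

Derivation:
Round 1 (k=43): L=175 R=140
Round 2 (k=41): L=140 R=220
Round 3 (k=1): L=220 R=111
Round 4 (k=5): L=111 R=238
Round 5 (k=4): L=238 R=208
Round 6 (k=17): L=208 R=57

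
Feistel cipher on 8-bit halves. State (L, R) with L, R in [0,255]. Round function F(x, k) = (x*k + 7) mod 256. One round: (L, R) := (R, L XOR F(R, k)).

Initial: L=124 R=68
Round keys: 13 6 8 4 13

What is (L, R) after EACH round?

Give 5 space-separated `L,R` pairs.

Answer: 68,7 7,117 117,168 168,210 210,25

Derivation:
Round 1 (k=13): L=68 R=7
Round 2 (k=6): L=7 R=117
Round 3 (k=8): L=117 R=168
Round 4 (k=4): L=168 R=210
Round 5 (k=13): L=210 R=25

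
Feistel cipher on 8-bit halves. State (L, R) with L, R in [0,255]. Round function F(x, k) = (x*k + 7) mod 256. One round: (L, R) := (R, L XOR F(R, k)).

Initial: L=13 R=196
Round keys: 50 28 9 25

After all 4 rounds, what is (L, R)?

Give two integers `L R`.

Round 1 (k=50): L=196 R=66
Round 2 (k=28): L=66 R=251
Round 3 (k=9): L=251 R=152
Round 4 (k=25): L=152 R=36

Answer: 152 36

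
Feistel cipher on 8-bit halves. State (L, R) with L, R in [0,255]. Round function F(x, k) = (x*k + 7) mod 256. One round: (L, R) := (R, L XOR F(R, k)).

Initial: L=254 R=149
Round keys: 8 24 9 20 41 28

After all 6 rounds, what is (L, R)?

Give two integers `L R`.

Answer: 236 26

Derivation:
Round 1 (k=8): L=149 R=81
Round 2 (k=24): L=81 R=10
Round 3 (k=9): L=10 R=48
Round 4 (k=20): L=48 R=205
Round 5 (k=41): L=205 R=236
Round 6 (k=28): L=236 R=26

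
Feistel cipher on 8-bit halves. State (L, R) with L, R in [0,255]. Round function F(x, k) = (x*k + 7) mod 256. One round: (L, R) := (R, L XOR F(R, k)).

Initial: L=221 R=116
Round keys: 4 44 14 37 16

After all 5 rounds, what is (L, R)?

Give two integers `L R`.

Answer: 245 124

Derivation:
Round 1 (k=4): L=116 R=10
Round 2 (k=44): L=10 R=203
Round 3 (k=14): L=203 R=43
Round 4 (k=37): L=43 R=245
Round 5 (k=16): L=245 R=124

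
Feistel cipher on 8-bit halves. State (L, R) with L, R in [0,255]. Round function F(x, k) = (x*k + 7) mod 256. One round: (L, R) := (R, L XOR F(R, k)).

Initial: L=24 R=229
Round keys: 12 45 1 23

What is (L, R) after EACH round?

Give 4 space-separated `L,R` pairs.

Round 1 (k=12): L=229 R=219
Round 2 (k=45): L=219 R=99
Round 3 (k=1): L=99 R=177
Round 4 (k=23): L=177 R=141

Answer: 229,219 219,99 99,177 177,141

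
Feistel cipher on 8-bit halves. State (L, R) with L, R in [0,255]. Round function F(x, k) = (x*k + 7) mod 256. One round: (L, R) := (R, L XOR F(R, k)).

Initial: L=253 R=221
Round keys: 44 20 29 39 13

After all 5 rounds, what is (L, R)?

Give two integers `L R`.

Round 1 (k=44): L=221 R=254
Round 2 (k=20): L=254 R=2
Round 3 (k=29): L=2 R=191
Round 4 (k=39): L=191 R=34
Round 5 (k=13): L=34 R=126

Answer: 34 126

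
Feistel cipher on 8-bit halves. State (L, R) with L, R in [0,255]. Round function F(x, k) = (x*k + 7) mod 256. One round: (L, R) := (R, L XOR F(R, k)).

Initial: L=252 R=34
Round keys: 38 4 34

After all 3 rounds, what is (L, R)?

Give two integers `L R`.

Answer: 225 6

Derivation:
Round 1 (k=38): L=34 R=239
Round 2 (k=4): L=239 R=225
Round 3 (k=34): L=225 R=6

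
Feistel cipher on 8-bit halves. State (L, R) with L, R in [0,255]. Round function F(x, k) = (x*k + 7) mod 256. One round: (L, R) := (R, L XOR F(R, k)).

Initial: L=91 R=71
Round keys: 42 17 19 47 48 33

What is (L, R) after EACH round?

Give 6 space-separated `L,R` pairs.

Round 1 (k=42): L=71 R=246
Round 2 (k=17): L=246 R=26
Round 3 (k=19): L=26 R=3
Round 4 (k=47): L=3 R=142
Round 5 (k=48): L=142 R=164
Round 6 (k=33): L=164 R=165

Answer: 71,246 246,26 26,3 3,142 142,164 164,165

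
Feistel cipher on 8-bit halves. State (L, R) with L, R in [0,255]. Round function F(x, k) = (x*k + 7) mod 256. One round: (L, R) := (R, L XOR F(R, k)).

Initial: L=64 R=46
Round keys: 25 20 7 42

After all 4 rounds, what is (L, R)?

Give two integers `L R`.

Answer: 47 248

Derivation:
Round 1 (k=25): L=46 R=197
Round 2 (k=20): L=197 R=69
Round 3 (k=7): L=69 R=47
Round 4 (k=42): L=47 R=248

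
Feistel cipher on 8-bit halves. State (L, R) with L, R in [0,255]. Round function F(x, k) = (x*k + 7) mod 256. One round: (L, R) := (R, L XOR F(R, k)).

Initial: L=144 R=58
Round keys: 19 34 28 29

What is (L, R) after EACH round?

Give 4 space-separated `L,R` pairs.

Round 1 (k=19): L=58 R=197
Round 2 (k=34): L=197 R=11
Round 3 (k=28): L=11 R=254
Round 4 (k=29): L=254 R=198

Answer: 58,197 197,11 11,254 254,198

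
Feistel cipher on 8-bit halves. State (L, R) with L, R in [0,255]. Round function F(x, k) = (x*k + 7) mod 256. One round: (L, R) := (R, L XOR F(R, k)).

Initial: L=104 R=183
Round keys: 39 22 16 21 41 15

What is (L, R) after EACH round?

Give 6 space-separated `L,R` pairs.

Answer: 183,128 128,176 176,135 135,170 170,198 198,11

Derivation:
Round 1 (k=39): L=183 R=128
Round 2 (k=22): L=128 R=176
Round 3 (k=16): L=176 R=135
Round 4 (k=21): L=135 R=170
Round 5 (k=41): L=170 R=198
Round 6 (k=15): L=198 R=11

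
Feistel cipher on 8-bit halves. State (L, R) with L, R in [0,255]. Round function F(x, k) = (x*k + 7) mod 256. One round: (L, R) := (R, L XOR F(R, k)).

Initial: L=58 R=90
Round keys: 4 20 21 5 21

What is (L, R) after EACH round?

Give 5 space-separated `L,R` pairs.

Round 1 (k=4): L=90 R=85
Round 2 (k=20): L=85 R=241
Round 3 (k=21): L=241 R=153
Round 4 (k=5): L=153 R=245
Round 5 (k=21): L=245 R=185

Answer: 90,85 85,241 241,153 153,245 245,185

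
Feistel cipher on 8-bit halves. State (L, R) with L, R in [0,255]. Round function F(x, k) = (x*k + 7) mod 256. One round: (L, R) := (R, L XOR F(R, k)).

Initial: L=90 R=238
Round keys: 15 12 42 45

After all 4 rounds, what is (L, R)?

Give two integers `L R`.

Round 1 (k=15): L=238 R=163
Round 2 (k=12): L=163 R=69
Round 3 (k=42): L=69 R=250
Round 4 (k=45): L=250 R=188

Answer: 250 188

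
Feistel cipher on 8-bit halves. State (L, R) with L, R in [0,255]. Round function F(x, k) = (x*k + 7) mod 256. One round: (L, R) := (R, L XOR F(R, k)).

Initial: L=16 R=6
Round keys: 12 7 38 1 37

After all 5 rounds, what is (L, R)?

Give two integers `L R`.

Answer: 93 140

Derivation:
Round 1 (k=12): L=6 R=95
Round 2 (k=7): L=95 R=166
Round 3 (k=38): L=166 R=244
Round 4 (k=1): L=244 R=93
Round 5 (k=37): L=93 R=140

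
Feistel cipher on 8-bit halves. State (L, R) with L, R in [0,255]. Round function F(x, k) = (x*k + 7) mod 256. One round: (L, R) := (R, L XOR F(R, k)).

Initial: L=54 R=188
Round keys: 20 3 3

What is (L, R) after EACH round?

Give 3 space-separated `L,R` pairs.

Answer: 188,129 129,54 54,40

Derivation:
Round 1 (k=20): L=188 R=129
Round 2 (k=3): L=129 R=54
Round 3 (k=3): L=54 R=40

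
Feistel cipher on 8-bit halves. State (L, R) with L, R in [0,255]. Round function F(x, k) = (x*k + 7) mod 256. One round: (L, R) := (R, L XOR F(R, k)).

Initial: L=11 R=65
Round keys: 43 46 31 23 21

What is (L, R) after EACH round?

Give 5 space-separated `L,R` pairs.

Answer: 65,249 249,132 132,250 250,249 249,142

Derivation:
Round 1 (k=43): L=65 R=249
Round 2 (k=46): L=249 R=132
Round 3 (k=31): L=132 R=250
Round 4 (k=23): L=250 R=249
Round 5 (k=21): L=249 R=142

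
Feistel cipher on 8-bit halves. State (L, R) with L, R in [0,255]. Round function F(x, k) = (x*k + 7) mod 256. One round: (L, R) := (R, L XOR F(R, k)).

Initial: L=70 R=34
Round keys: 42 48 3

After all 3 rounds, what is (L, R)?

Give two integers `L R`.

Answer: 85 219

Derivation:
Round 1 (k=42): L=34 R=221
Round 2 (k=48): L=221 R=85
Round 3 (k=3): L=85 R=219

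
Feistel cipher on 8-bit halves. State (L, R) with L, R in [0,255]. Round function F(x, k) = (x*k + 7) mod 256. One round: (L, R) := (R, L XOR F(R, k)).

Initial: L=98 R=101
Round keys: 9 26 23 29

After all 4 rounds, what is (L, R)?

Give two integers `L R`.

Round 1 (k=9): L=101 R=246
Round 2 (k=26): L=246 R=102
Round 3 (k=23): L=102 R=199
Round 4 (k=29): L=199 R=244

Answer: 199 244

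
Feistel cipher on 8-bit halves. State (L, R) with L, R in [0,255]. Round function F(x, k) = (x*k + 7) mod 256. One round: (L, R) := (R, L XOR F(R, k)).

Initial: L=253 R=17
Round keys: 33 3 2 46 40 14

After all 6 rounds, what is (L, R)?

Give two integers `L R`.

Answer: 87 233

Derivation:
Round 1 (k=33): L=17 R=197
Round 2 (k=3): L=197 R=71
Round 3 (k=2): L=71 R=80
Round 4 (k=46): L=80 R=32
Round 5 (k=40): L=32 R=87
Round 6 (k=14): L=87 R=233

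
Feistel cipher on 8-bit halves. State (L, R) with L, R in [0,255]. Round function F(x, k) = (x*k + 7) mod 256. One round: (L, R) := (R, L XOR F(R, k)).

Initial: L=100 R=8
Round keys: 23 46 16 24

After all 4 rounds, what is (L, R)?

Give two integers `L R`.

Round 1 (k=23): L=8 R=219
Round 2 (k=46): L=219 R=105
Round 3 (k=16): L=105 R=76
Round 4 (k=24): L=76 R=78

Answer: 76 78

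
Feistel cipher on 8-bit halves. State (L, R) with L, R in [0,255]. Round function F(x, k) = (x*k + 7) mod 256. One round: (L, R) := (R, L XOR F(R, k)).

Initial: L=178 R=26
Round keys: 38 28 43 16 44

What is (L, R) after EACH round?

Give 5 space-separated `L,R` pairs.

Answer: 26,81 81,249 249,139 139,78 78,228

Derivation:
Round 1 (k=38): L=26 R=81
Round 2 (k=28): L=81 R=249
Round 3 (k=43): L=249 R=139
Round 4 (k=16): L=139 R=78
Round 5 (k=44): L=78 R=228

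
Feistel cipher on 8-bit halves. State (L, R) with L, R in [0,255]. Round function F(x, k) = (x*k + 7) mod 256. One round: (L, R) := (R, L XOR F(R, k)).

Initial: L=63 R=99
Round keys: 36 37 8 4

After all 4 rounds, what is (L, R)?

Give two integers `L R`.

Round 1 (k=36): L=99 R=204
Round 2 (k=37): L=204 R=224
Round 3 (k=8): L=224 R=203
Round 4 (k=4): L=203 R=211

Answer: 203 211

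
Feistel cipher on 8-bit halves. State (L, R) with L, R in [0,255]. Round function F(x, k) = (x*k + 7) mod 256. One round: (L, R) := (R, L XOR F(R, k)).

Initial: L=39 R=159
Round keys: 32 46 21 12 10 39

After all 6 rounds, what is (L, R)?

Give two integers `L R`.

Answer: 218 222

Derivation:
Round 1 (k=32): L=159 R=192
Round 2 (k=46): L=192 R=24
Round 3 (k=21): L=24 R=63
Round 4 (k=12): L=63 R=227
Round 5 (k=10): L=227 R=218
Round 6 (k=39): L=218 R=222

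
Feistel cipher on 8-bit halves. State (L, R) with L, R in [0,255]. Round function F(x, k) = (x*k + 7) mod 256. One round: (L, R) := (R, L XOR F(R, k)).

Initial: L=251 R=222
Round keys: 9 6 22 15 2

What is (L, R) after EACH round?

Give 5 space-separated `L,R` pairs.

Answer: 222,46 46,197 197,219 219,25 25,226

Derivation:
Round 1 (k=9): L=222 R=46
Round 2 (k=6): L=46 R=197
Round 3 (k=22): L=197 R=219
Round 4 (k=15): L=219 R=25
Round 5 (k=2): L=25 R=226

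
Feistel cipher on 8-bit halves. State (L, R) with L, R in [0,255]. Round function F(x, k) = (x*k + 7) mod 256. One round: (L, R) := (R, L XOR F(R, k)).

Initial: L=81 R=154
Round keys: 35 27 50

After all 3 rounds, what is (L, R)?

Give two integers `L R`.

Answer: 169 77

Derivation:
Round 1 (k=35): L=154 R=68
Round 2 (k=27): L=68 R=169
Round 3 (k=50): L=169 R=77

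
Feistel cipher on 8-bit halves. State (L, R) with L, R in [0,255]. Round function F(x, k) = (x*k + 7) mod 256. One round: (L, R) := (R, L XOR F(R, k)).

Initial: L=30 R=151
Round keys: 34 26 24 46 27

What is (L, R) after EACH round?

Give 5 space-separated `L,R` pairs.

Answer: 151,11 11,178 178,188 188,125 125,138

Derivation:
Round 1 (k=34): L=151 R=11
Round 2 (k=26): L=11 R=178
Round 3 (k=24): L=178 R=188
Round 4 (k=46): L=188 R=125
Round 5 (k=27): L=125 R=138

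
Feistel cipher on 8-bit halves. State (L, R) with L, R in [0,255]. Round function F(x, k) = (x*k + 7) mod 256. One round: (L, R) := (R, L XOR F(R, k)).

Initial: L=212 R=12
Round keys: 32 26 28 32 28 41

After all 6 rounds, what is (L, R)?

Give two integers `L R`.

Round 1 (k=32): L=12 R=83
Round 2 (k=26): L=83 R=121
Round 3 (k=28): L=121 R=16
Round 4 (k=32): L=16 R=126
Round 5 (k=28): L=126 R=223
Round 6 (k=41): L=223 R=192

Answer: 223 192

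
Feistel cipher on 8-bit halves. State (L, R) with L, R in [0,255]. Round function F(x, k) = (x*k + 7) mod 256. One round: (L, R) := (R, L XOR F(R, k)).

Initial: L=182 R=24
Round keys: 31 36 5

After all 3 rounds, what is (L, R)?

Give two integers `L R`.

Answer: 147 191

Derivation:
Round 1 (k=31): L=24 R=89
Round 2 (k=36): L=89 R=147
Round 3 (k=5): L=147 R=191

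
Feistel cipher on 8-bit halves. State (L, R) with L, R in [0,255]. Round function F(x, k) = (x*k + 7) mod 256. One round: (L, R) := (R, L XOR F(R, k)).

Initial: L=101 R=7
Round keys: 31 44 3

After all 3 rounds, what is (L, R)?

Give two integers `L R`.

Round 1 (k=31): L=7 R=133
Round 2 (k=44): L=133 R=228
Round 3 (k=3): L=228 R=54

Answer: 228 54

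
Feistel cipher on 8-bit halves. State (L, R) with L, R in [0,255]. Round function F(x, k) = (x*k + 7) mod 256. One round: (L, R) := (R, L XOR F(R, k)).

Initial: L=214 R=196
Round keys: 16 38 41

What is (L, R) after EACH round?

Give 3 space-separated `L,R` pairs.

Answer: 196,145 145,73 73,41

Derivation:
Round 1 (k=16): L=196 R=145
Round 2 (k=38): L=145 R=73
Round 3 (k=41): L=73 R=41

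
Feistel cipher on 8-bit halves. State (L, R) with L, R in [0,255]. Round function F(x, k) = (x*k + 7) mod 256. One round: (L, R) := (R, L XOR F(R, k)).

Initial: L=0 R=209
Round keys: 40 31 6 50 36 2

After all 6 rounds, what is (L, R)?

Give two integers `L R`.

Round 1 (k=40): L=209 R=175
Round 2 (k=31): L=175 R=233
Round 3 (k=6): L=233 R=210
Round 4 (k=50): L=210 R=226
Round 5 (k=36): L=226 R=29
Round 6 (k=2): L=29 R=163

Answer: 29 163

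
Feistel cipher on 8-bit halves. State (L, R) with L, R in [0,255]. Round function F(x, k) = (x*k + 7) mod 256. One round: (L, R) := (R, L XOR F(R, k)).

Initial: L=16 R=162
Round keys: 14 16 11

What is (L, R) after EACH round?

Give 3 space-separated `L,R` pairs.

Round 1 (k=14): L=162 R=243
Round 2 (k=16): L=243 R=149
Round 3 (k=11): L=149 R=157

Answer: 162,243 243,149 149,157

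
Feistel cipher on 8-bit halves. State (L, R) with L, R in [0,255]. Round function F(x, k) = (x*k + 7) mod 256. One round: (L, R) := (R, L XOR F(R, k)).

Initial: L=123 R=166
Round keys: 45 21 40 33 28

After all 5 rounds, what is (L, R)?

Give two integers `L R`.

Round 1 (k=45): L=166 R=78
Round 2 (k=21): L=78 R=203
Round 3 (k=40): L=203 R=241
Round 4 (k=33): L=241 R=211
Round 5 (k=28): L=211 R=234

Answer: 211 234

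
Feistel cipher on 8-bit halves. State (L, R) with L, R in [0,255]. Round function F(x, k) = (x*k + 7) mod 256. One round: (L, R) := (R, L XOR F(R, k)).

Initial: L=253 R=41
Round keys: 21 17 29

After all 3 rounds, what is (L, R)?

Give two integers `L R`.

Round 1 (k=21): L=41 R=153
Round 2 (k=17): L=153 R=25
Round 3 (k=29): L=25 R=69

Answer: 25 69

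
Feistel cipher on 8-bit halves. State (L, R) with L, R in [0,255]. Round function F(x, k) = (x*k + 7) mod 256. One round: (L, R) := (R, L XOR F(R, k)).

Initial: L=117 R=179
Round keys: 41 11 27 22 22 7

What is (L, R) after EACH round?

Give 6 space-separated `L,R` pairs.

Round 1 (k=41): L=179 R=199
Round 2 (k=11): L=199 R=39
Round 3 (k=27): L=39 R=227
Round 4 (k=22): L=227 R=174
Round 5 (k=22): L=174 R=24
Round 6 (k=7): L=24 R=1

Answer: 179,199 199,39 39,227 227,174 174,24 24,1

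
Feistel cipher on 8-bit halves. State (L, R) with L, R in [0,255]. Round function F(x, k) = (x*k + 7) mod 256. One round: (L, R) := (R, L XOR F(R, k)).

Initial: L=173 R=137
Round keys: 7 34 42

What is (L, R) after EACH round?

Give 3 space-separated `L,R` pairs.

Round 1 (k=7): L=137 R=107
Round 2 (k=34): L=107 R=180
Round 3 (k=42): L=180 R=228

Answer: 137,107 107,180 180,228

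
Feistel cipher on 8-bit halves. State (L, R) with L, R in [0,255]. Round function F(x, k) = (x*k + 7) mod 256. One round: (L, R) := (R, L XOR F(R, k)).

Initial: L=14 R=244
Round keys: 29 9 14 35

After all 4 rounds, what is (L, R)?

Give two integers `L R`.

Round 1 (k=29): L=244 R=165
Round 2 (k=9): L=165 R=32
Round 3 (k=14): L=32 R=98
Round 4 (k=35): L=98 R=77

Answer: 98 77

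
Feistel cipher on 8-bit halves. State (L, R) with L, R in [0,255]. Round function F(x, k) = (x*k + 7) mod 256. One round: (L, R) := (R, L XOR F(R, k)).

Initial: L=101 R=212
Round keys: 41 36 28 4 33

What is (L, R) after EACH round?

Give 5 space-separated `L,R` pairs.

Answer: 212,158 158,235 235,37 37,112 112,82

Derivation:
Round 1 (k=41): L=212 R=158
Round 2 (k=36): L=158 R=235
Round 3 (k=28): L=235 R=37
Round 4 (k=4): L=37 R=112
Round 5 (k=33): L=112 R=82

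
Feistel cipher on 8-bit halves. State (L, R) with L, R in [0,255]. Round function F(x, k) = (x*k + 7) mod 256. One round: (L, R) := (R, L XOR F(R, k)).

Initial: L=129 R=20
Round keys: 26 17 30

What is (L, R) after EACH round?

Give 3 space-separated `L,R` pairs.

Round 1 (k=26): L=20 R=142
Round 2 (k=17): L=142 R=97
Round 3 (k=30): L=97 R=235

Answer: 20,142 142,97 97,235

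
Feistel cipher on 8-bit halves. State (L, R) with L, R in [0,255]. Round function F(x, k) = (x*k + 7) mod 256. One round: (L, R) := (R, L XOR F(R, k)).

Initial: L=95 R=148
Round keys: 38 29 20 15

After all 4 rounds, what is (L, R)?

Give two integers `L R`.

Round 1 (k=38): L=148 R=160
Round 2 (k=29): L=160 R=179
Round 3 (k=20): L=179 R=163
Round 4 (k=15): L=163 R=39

Answer: 163 39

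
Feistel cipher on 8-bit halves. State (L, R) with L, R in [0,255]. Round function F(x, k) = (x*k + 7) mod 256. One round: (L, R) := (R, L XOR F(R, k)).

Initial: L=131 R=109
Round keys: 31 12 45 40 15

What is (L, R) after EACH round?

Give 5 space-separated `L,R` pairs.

Answer: 109,185 185,222 222,180 180,249 249,42

Derivation:
Round 1 (k=31): L=109 R=185
Round 2 (k=12): L=185 R=222
Round 3 (k=45): L=222 R=180
Round 4 (k=40): L=180 R=249
Round 5 (k=15): L=249 R=42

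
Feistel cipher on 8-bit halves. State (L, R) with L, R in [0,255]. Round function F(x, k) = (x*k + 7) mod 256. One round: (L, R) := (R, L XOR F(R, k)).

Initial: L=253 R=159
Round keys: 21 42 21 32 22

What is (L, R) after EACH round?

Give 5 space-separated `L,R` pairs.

Answer: 159,239 239,162 162,190 190,101 101,11

Derivation:
Round 1 (k=21): L=159 R=239
Round 2 (k=42): L=239 R=162
Round 3 (k=21): L=162 R=190
Round 4 (k=32): L=190 R=101
Round 5 (k=22): L=101 R=11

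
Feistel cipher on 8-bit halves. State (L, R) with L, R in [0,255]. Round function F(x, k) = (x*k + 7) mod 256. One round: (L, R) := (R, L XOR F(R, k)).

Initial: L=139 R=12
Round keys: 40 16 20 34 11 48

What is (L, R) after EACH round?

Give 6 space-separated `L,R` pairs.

Round 1 (k=40): L=12 R=108
Round 2 (k=16): L=108 R=203
Round 3 (k=20): L=203 R=143
Round 4 (k=34): L=143 R=206
Round 5 (k=11): L=206 R=110
Round 6 (k=48): L=110 R=105

Answer: 12,108 108,203 203,143 143,206 206,110 110,105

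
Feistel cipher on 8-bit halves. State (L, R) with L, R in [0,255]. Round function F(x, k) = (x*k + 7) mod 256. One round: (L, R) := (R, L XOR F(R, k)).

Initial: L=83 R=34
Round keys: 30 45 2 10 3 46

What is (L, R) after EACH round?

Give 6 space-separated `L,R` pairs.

Round 1 (k=30): L=34 R=80
Round 2 (k=45): L=80 R=53
Round 3 (k=2): L=53 R=33
Round 4 (k=10): L=33 R=100
Round 5 (k=3): L=100 R=18
Round 6 (k=46): L=18 R=39

Answer: 34,80 80,53 53,33 33,100 100,18 18,39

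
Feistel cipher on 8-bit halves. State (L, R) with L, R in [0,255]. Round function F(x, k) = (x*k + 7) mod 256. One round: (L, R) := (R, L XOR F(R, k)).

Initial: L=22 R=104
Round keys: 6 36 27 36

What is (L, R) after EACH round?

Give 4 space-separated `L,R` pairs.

Round 1 (k=6): L=104 R=97
Round 2 (k=36): L=97 R=195
Round 3 (k=27): L=195 R=249
Round 4 (k=36): L=249 R=200

Answer: 104,97 97,195 195,249 249,200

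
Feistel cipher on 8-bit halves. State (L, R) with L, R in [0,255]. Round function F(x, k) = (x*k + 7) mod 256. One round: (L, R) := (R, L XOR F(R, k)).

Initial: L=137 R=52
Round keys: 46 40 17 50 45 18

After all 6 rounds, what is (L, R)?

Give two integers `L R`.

Answer: 31 233

Derivation:
Round 1 (k=46): L=52 R=214
Round 2 (k=40): L=214 R=67
Round 3 (k=17): L=67 R=172
Round 4 (k=50): L=172 R=220
Round 5 (k=45): L=220 R=31
Round 6 (k=18): L=31 R=233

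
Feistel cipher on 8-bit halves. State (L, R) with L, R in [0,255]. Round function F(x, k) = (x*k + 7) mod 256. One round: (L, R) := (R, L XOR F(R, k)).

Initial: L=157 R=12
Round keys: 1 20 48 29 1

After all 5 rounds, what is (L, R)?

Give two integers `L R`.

Answer: 207 207

Derivation:
Round 1 (k=1): L=12 R=142
Round 2 (k=20): L=142 R=19
Round 3 (k=48): L=19 R=25
Round 4 (k=29): L=25 R=207
Round 5 (k=1): L=207 R=207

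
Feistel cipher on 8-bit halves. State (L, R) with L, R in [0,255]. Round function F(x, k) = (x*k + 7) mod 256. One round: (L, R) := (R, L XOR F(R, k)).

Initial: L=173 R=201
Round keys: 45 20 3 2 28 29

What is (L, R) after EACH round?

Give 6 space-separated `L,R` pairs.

Round 1 (k=45): L=201 R=241
Round 2 (k=20): L=241 R=18
Round 3 (k=3): L=18 R=204
Round 4 (k=2): L=204 R=141
Round 5 (k=28): L=141 R=191
Round 6 (k=29): L=191 R=39

Answer: 201,241 241,18 18,204 204,141 141,191 191,39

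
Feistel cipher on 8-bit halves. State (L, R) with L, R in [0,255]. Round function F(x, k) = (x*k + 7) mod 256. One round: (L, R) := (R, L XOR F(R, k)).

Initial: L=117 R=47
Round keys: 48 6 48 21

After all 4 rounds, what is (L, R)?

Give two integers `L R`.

Round 1 (k=48): L=47 R=162
Round 2 (k=6): L=162 R=252
Round 3 (k=48): L=252 R=229
Round 4 (k=21): L=229 R=44

Answer: 229 44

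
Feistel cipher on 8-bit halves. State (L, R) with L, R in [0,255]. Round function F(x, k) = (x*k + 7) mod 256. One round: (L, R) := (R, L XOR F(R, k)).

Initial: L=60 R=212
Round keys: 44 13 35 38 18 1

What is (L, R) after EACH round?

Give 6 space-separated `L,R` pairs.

Round 1 (k=44): L=212 R=75
Round 2 (k=13): L=75 R=2
Round 3 (k=35): L=2 R=6
Round 4 (k=38): L=6 R=233
Round 5 (k=18): L=233 R=111
Round 6 (k=1): L=111 R=159

Answer: 212,75 75,2 2,6 6,233 233,111 111,159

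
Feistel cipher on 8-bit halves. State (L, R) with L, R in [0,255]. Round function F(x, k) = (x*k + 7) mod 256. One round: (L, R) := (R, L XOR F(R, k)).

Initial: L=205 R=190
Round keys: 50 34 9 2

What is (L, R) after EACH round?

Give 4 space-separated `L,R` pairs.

Round 1 (k=50): L=190 R=238
Round 2 (k=34): L=238 R=29
Round 3 (k=9): L=29 R=226
Round 4 (k=2): L=226 R=214

Answer: 190,238 238,29 29,226 226,214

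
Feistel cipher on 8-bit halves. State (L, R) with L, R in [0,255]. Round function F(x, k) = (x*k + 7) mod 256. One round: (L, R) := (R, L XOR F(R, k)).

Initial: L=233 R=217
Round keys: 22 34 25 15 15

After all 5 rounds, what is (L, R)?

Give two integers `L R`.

Round 1 (k=22): L=217 R=68
Round 2 (k=34): L=68 R=214
Round 3 (k=25): L=214 R=169
Round 4 (k=15): L=169 R=56
Round 5 (k=15): L=56 R=230

Answer: 56 230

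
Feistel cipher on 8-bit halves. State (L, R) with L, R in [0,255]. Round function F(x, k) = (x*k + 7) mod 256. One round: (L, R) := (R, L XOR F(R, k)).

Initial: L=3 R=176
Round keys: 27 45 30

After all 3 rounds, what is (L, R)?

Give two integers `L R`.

Round 1 (k=27): L=176 R=148
Round 2 (k=45): L=148 R=187
Round 3 (k=30): L=187 R=101

Answer: 187 101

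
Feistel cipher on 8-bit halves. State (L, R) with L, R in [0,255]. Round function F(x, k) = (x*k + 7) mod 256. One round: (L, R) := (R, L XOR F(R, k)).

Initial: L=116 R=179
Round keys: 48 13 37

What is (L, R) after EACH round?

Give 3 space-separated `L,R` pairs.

Round 1 (k=48): L=179 R=227
Round 2 (k=13): L=227 R=61
Round 3 (k=37): L=61 R=59

Answer: 179,227 227,61 61,59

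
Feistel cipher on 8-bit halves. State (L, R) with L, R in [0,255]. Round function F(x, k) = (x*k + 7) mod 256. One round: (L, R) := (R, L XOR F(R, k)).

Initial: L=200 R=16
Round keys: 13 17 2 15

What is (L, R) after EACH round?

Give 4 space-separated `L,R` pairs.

Answer: 16,31 31,6 6,12 12,189

Derivation:
Round 1 (k=13): L=16 R=31
Round 2 (k=17): L=31 R=6
Round 3 (k=2): L=6 R=12
Round 4 (k=15): L=12 R=189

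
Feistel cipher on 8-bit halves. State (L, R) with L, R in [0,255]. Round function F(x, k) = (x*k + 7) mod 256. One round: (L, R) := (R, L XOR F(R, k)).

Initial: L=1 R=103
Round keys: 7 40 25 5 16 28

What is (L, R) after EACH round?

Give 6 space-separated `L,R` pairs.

Round 1 (k=7): L=103 R=217
Round 2 (k=40): L=217 R=136
Round 3 (k=25): L=136 R=150
Round 4 (k=5): L=150 R=125
Round 5 (k=16): L=125 R=65
Round 6 (k=28): L=65 R=94

Answer: 103,217 217,136 136,150 150,125 125,65 65,94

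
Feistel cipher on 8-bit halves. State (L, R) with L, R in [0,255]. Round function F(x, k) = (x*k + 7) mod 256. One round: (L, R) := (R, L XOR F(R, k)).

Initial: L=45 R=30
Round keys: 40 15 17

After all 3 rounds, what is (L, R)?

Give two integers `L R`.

Round 1 (k=40): L=30 R=154
Round 2 (k=15): L=154 R=19
Round 3 (k=17): L=19 R=208

Answer: 19 208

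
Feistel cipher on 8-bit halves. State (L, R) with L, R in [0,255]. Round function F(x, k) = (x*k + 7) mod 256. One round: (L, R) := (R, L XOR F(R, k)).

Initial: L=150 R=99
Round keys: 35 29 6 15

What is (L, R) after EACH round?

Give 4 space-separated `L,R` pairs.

Answer: 99,6 6,214 214,13 13,28

Derivation:
Round 1 (k=35): L=99 R=6
Round 2 (k=29): L=6 R=214
Round 3 (k=6): L=214 R=13
Round 4 (k=15): L=13 R=28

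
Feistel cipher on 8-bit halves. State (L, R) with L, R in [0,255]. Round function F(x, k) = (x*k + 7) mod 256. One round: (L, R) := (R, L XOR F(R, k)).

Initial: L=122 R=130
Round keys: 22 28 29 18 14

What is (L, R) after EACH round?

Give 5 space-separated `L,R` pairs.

Round 1 (k=22): L=130 R=73
Round 2 (k=28): L=73 R=129
Round 3 (k=29): L=129 R=237
Round 4 (k=18): L=237 R=48
Round 5 (k=14): L=48 R=74

Answer: 130,73 73,129 129,237 237,48 48,74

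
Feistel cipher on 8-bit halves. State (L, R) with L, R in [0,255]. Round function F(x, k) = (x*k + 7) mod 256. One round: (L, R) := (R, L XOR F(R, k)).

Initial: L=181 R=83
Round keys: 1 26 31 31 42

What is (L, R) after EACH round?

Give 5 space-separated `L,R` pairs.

Answer: 83,239 239,30 30,70 70,159 159,91

Derivation:
Round 1 (k=1): L=83 R=239
Round 2 (k=26): L=239 R=30
Round 3 (k=31): L=30 R=70
Round 4 (k=31): L=70 R=159
Round 5 (k=42): L=159 R=91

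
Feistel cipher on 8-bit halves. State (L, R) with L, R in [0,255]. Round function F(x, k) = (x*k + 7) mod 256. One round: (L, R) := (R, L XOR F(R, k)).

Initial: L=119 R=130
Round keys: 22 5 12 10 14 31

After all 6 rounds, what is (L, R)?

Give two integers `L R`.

Answer: 40 171

Derivation:
Round 1 (k=22): L=130 R=68
Round 2 (k=5): L=68 R=217
Round 3 (k=12): L=217 R=119
Round 4 (k=10): L=119 R=116
Round 5 (k=14): L=116 R=40
Round 6 (k=31): L=40 R=171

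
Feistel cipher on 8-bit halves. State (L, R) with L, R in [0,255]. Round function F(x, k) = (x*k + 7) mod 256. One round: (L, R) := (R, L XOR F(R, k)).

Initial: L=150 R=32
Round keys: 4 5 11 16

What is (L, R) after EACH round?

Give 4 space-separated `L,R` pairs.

Answer: 32,17 17,124 124,74 74,219

Derivation:
Round 1 (k=4): L=32 R=17
Round 2 (k=5): L=17 R=124
Round 3 (k=11): L=124 R=74
Round 4 (k=16): L=74 R=219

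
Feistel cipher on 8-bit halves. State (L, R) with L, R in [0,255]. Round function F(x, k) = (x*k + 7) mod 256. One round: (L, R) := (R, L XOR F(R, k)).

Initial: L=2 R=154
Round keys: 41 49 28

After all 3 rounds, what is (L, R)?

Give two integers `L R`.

Answer: 208 116

Derivation:
Round 1 (k=41): L=154 R=179
Round 2 (k=49): L=179 R=208
Round 3 (k=28): L=208 R=116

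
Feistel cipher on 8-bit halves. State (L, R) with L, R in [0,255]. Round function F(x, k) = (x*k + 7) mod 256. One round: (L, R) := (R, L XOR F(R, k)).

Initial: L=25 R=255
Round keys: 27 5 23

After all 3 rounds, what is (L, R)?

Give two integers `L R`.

Round 1 (k=27): L=255 R=245
Round 2 (k=5): L=245 R=47
Round 3 (k=23): L=47 R=181

Answer: 47 181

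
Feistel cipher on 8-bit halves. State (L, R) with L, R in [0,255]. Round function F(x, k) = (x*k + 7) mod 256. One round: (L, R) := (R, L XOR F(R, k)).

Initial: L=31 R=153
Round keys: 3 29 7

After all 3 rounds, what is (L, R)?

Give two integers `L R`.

Round 1 (k=3): L=153 R=205
Round 2 (k=29): L=205 R=217
Round 3 (k=7): L=217 R=59

Answer: 217 59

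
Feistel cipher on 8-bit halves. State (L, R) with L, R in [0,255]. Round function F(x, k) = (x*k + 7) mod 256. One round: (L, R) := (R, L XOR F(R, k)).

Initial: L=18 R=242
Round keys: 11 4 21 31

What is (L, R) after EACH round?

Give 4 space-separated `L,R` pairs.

Answer: 242,127 127,241 241,179 179,69

Derivation:
Round 1 (k=11): L=242 R=127
Round 2 (k=4): L=127 R=241
Round 3 (k=21): L=241 R=179
Round 4 (k=31): L=179 R=69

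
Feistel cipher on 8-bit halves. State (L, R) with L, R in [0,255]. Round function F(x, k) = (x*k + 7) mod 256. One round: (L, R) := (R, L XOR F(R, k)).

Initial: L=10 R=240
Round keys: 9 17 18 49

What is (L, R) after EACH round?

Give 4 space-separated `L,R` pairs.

Answer: 240,125 125,164 164,242 242,253

Derivation:
Round 1 (k=9): L=240 R=125
Round 2 (k=17): L=125 R=164
Round 3 (k=18): L=164 R=242
Round 4 (k=49): L=242 R=253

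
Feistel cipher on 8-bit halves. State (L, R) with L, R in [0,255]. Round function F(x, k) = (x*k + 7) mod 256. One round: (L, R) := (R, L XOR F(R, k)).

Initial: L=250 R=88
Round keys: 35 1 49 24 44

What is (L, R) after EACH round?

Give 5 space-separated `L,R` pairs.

Round 1 (k=35): L=88 R=245
Round 2 (k=1): L=245 R=164
Round 3 (k=49): L=164 R=158
Round 4 (k=24): L=158 R=115
Round 5 (k=44): L=115 R=85

Answer: 88,245 245,164 164,158 158,115 115,85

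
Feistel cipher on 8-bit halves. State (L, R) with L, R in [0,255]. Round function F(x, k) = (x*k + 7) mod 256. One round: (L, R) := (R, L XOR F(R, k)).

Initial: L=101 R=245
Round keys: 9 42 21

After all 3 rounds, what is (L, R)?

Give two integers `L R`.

Answer: 68 90

Derivation:
Round 1 (k=9): L=245 R=193
Round 2 (k=42): L=193 R=68
Round 3 (k=21): L=68 R=90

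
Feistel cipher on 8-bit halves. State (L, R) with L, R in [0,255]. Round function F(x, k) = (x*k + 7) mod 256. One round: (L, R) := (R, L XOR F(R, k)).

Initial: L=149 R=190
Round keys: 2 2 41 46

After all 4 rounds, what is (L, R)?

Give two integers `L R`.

Round 1 (k=2): L=190 R=22
Round 2 (k=2): L=22 R=141
Round 3 (k=41): L=141 R=138
Round 4 (k=46): L=138 R=94

Answer: 138 94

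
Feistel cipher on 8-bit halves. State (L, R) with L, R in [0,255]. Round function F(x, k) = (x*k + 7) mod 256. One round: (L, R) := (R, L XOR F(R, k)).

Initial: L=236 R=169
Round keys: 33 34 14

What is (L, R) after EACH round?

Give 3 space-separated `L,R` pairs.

Answer: 169,60 60,86 86,135

Derivation:
Round 1 (k=33): L=169 R=60
Round 2 (k=34): L=60 R=86
Round 3 (k=14): L=86 R=135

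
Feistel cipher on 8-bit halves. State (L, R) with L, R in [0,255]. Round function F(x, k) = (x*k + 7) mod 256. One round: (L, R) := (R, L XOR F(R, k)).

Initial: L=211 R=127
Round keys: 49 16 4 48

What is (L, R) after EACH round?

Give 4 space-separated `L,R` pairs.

Answer: 127,133 133,40 40,34 34,79

Derivation:
Round 1 (k=49): L=127 R=133
Round 2 (k=16): L=133 R=40
Round 3 (k=4): L=40 R=34
Round 4 (k=48): L=34 R=79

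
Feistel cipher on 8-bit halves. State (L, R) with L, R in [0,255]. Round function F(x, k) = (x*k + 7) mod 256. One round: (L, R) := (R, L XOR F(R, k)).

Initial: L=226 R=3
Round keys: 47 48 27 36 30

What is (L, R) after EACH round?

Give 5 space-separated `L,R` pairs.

Round 1 (k=47): L=3 R=118
Round 2 (k=48): L=118 R=36
Round 3 (k=27): L=36 R=165
Round 4 (k=36): L=165 R=31
Round 5 (k=30): L=31 R=12

Answer: 3,118 118,36 36,165 165,31 31,12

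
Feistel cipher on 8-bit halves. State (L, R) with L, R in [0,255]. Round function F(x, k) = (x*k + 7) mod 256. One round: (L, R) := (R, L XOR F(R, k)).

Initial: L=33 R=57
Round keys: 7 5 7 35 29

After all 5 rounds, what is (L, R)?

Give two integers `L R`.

Answer: 107 237

Derivation:
Round 1 (k=7): L=57 R=183
Round 2 (k=5): L=183 R=163
Round 3 (k=7): L=163 R=203
Round 4 (k=35): L=203 R=107
Round 5 (k=29): L=107 R=237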